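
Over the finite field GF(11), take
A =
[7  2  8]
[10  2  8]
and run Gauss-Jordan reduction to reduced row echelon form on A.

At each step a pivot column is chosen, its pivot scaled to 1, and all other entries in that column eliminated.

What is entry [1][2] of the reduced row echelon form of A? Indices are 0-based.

M[1][2] = 4

pivot(0,0)=7: scale R0 → (1, 5, 9)
  clear (1,0): R1 −= (10)R0 → (0, 7, 6)
pivot(1,1)=7: scale R1 → (0, 1, 4)
  clear (0,1): R0 −= (5)R1 → (1, 0, 0)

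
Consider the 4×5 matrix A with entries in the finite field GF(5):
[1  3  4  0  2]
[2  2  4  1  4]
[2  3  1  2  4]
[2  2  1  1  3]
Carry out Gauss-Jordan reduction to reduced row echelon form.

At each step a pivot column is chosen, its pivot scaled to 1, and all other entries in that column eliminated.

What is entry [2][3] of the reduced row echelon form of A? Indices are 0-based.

[1] R0 /= 1  ⇒  (1, 3, 4, 0, 2)
     R1 -= 2·R0  ⇒  (0, 1, 1, 1, 0)
     R2 -= 2·R0  ⇒  (0, 2, 3, 2, 0)
     R3 -= 2·R0  ⇒  (0, 1, 3, 1, 4)
[2] R1 /= 1  ⇒  (0, 1, 1, 1, 0)
     R0 -= 3·R1  ⇒  (1, 0, 1, 2, 2)
     R2 -= 2·R1  ⇒  (0, 0, 1, 0, 0)
     R3 -= 1·R1  ⇒  (0, 0, 2, 0, 4)
[3] R2 /= 1  ⇒  (0, 0, 1, 0, 0)
     R0 -= 1·R2  ⇒  (1, 0, 0, 2, 2)
     R1 -= 1·R2  ⇒  (0, 1, 0, 1, 0)
     R3 -= 2·R2  ⇒  (0, 0, 0, 0, 4)
column 3 empty below row 3
[4] R3 /= 4  ⇒  (0, 0, 0, 0, 1)
     R0 -= 2·R3  ⇒  (1, 0, 0, 2, 0)

M[2][3] = 0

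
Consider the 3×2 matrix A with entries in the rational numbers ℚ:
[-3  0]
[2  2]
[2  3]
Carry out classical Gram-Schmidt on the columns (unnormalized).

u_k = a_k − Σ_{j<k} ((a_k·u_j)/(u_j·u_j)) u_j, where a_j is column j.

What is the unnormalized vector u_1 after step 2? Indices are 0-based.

u_1 = (30/17, 14/17, 31/17)

Step 1: u_0 = a_0 = (-3, 2, 2).
Step 2: u_1 = a_1 − (10/17)·u_0 = (30/17, 14/17, 31/17).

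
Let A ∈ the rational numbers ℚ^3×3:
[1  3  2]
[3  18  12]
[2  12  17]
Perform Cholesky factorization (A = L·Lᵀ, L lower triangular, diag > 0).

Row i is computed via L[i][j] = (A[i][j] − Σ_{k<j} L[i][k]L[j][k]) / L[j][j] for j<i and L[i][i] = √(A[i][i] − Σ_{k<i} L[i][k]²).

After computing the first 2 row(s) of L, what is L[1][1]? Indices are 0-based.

Step 1: L[0][0] = √(1) = 1.
  L[1][0] = (3) / L[0][0] = 3.
Step 2: L[1][1] = √(9) = 3.

L[1][1] = 3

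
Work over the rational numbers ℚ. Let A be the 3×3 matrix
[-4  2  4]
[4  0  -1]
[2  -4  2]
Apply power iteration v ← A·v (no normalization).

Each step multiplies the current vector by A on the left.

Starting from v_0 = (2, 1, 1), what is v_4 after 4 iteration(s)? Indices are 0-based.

v_0 = (2, 1, 1).
v_1 = A·v_0 = (-2, 7, 2).
v_2 = A·v_1 = (30, -10, -28).
v_3 = A·v_2 = (-252, 148, 44).
v_4 = A·v_3 = (1480, -1052, -1008).

v_4 = (1480, -1052, -1008)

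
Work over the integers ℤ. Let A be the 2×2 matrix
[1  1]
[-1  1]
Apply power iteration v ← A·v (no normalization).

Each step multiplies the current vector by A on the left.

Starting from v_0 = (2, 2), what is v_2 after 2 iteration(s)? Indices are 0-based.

v_2 = (4, -4)

v_0 = (2, 2).
v_1 = A·v_0 = (4, 0).
v_2 = A·v_1 = (4, -4).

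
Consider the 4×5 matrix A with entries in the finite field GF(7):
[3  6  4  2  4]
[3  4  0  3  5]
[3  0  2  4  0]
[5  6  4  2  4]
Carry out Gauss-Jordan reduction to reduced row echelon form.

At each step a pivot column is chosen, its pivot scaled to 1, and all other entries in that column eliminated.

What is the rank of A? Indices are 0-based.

rank = 3

[1] R0 /= 3  ⇒  (1, 2, 6, 3, 6)
     R1 -= 3·R0  ⇒  (0, 5, 3, 1, 1)
     R2 -= 3·R0  ⇒  (0, 1, 5, 2, 3)
     R3 -= 5·R0  ⇒  (0, 3, 2, 1, 2)
[2] R1 /= 5  ⇒  (0, 1, 2, 3, 3)
     R0 -= 2·R1  ⇒  (1, 0, 2, 4, 0)
     R2 -= 1·R1  ⇒  (0, 0, 3, 6, 0)
     R3 -= 3·R1  ⇒  (0, 0, 3, 6, 0)
[3] R2 /= 3  ⇒  (0, 0, 1, 2, 0)
     R0 -= 2·R2  ⇒  (1, 0, 0, 0, 0)
     R1 -= 2·R2  ⇒  (0, 1, 0, 6, 3)
     R3 -= 3·R2  ⇒  (0, 0, 0, 0, 0)
column 3 empty below row 3
column 4 empty below row 3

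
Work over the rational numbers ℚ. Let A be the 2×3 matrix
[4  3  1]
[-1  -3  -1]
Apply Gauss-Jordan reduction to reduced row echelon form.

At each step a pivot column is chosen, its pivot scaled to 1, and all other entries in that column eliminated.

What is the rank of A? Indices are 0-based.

rank = 2

step 1: normalize row 0 (÷4) = (1, 3/4, 1/4)
  row 1: subtract -1×row0 = (0, -9/4, -3/4)
step 2: normalize row 1 (÷-9/4) = (0, 1, 1/3)
  row 0: subtract 3/4×row1 = (1, 0, 0)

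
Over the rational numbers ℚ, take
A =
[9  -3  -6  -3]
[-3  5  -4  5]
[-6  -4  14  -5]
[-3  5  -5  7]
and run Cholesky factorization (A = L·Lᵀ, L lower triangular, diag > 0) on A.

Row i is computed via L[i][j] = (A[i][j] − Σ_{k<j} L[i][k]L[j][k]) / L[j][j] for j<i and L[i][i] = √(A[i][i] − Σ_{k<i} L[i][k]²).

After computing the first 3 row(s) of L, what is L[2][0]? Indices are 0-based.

L[2][0] = -2

Step 1: L[0][0] = √(9) = 3.
  L[1][0] = (-3) / L[0][0] = -1.
Step 2: L[1][1] = √(4) = 2.
  L[2][0] = (-6) / L[0][0] = -2.
  L[2][1] = (-6) / L[1][1] = -3.
Step 3: L[2][2] = √(1) = 1.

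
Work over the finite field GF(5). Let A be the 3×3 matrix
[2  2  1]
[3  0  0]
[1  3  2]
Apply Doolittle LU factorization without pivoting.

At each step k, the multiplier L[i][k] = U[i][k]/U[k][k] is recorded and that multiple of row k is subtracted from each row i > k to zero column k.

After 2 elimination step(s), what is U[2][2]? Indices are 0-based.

U[2][2] = 3

k=0: U[0][0]=2
  eliminate (1,0): mult=4, new row 1: (0, 2, 1); set L[1][0]=4
  eliminate (2,0): mult=3, new row 2: (0, 2, 4); set L[2][0]=3
k=1: U[1][1]=2
  eliminate (2,1): mult=1, new row 2: (0, 0, 3); set L[2][1]=1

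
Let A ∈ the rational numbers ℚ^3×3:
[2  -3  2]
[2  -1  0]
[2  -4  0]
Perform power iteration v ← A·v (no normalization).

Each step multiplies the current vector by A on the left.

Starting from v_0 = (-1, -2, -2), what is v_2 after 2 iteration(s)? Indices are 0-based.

v_0 = (-1, -2, -2).
v_1 = A·v_0 = (0, 0, 6).
v_2 = A·v_1 = (12, 0, 0).

v_2 = (12, 0, 0)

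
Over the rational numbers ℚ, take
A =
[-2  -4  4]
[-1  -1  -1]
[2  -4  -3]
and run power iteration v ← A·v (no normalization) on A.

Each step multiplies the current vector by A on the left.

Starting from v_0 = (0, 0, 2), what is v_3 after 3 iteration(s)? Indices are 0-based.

v_3 = (232, -10, -190)

v_0 = (0, 0, 2).
v_1 = A·v_0 = (8, -2, -6).
v_2 = A·v_1 = (-32, 0, 42).
v_3 = A·v_2 = (232, -10, -190).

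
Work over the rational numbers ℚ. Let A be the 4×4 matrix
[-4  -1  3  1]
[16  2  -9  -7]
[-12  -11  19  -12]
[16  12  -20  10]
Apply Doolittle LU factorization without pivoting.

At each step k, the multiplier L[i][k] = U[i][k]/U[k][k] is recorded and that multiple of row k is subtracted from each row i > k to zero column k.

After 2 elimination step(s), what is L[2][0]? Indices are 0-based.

[col 0] pivot -4
  R1 -= -4*R0 → (0, -2, 3, -3)  (L[1][0] := -4)
  R2 -= 3*R0 → (0, -8, 10, -15)  (L[2][0] := 3)
  R3 -= -4*R0 → (0, 8, -8, 14)  (L[3][0] := -4)
[col 1] pivot -2
  R2 -= 4*R1 → (0, 0, -2, -3)  (L[2][1] := 4)
  R3 -= -4*R1 → (0, 0, 4, 2)  (L[3][1] := -4)

L[2][0] = 3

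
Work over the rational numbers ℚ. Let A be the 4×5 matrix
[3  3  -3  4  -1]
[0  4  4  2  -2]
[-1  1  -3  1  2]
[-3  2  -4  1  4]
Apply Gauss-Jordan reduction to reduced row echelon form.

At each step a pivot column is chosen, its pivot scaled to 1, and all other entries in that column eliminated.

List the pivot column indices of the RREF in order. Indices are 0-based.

pivot columns: 0, 1, 2, 3

step 1: normalize row 0 (÷3) = (1, 1, -1, 4/3, -1/3)
  row 2: subtract -1×row0 = (0, 2, -4, 7/3, 5/3)
  row 3: subtract -3×row0 = (0, 5, -7, 5, 3)
step 2: normalize row 1 (÷4) = (0, 1, 1, 1/2, -1/2)
  row 0: subtract 1×row1 = (1, 0, -2, 5/6, 1/6)
  row 2: subtract 2×row1 = (0, 0, -6, 4/3, 8/3)
  row 3: subtract 5×row1 = (0, 0, -12, 5/2, 11/2)
step 3: normalize row 2 (÷-6) = (0, 0, 1, -2/9, -4/9)
  row 0: subtract -2×row2 = (1, 0, 0, 7/18, -13/18)
  row 1: subtract 1×row2 = (0, 1, 0, 13/18, -1/18)
  row 3: subtract -12×row2 = (0, 0, 0, -1/6, 1/6)
step 4: normalize row 3 (÷-1/6) = (0, 0, 0, 1, -1)
  row 0: subtract 7/18×row3 = (1, 0, 0, 0, -1/3)
  row 1: subtract 13/18×row3 = (0, 1, 0, 0, 2/3)
  row 2: subtract -2/9×row3 = (0, 0, 1, 0, -2/3)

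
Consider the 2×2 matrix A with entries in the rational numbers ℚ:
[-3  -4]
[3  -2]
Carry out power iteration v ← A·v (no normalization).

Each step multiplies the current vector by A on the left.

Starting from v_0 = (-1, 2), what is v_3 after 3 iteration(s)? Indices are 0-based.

v_0 = (-1, 2).
v_1 = A·v_0 = (-5, -7).
v_2 = A·v_1 = (43, -1).
v_3 = A·v_2 = (-125, 131).

v_3 = (-125, 131)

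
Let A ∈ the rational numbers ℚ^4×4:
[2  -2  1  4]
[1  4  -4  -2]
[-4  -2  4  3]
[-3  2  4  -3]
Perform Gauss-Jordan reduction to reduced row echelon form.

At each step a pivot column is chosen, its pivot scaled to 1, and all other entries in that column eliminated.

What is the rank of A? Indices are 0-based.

rank = 4

pivot(0,0)=2: scale R0 → (1, -1, 1/2, 2)
  clear (1,0): R1 −= (1)R0 → (0, 5, -9/2, -4)
  clear (2,0): R2 −= (-4)R0 → (0, -6, 6, 11)
  clear (3,0): R3 −= (-3)R0 → (0, -1, 11/2, 3)
pivot(1,1)=5: scale R1 → (0, 1, -9/10, -4/5)
  clear (0,1): R0 −= (-1)R1 → (1, 0, -2/5, 6/5)
  clear (2,1): R2 −= (-6)R1 → (0, 0, 3/5, 31/5)
  clear (3,1): R3 −= (-1)R1 → (0, 0, 23/5, 11/5)
pivot(2,2)=3/5: scale R2 → (0, 0, 1, 31/3)
  clear (0,2): R0 −= (-2/5)R2 → (1, 0, 0, 16/3)
  clear (1,2): R1 −= (-9/10)R2 → (0, 1, 0, 17/2)
  clear (3,2): R3 −= (23/5)R2 → (0, 0, 0, -136/3)
pivot(3,3)=-136/3: scale R3 → (0, 0, 0, 1)
  clear (0,3): R0 −= (16/3)R3 → (1, 0, 0, 0)
  clear (1,3): R1 −= (17/2)R3 → (0, 1, 0, 0)
  clear (2,3): R2 −= (31/3)R3 → (0, 0, 1, 0)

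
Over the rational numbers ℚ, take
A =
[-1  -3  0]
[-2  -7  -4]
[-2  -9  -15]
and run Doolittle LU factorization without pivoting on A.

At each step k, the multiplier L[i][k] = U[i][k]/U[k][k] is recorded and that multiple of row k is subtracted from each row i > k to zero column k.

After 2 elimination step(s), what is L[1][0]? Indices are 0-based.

L[1][0] = 2

Step 1: pivot at (0,0) is -1.
  row1 ← row1 − (2)·row0  ⇒  L[1][0]=2, U row1=(0, -1, -4)
  row2 ← row2 − (2)·row0  ⇒  L[2][0]=2, U row2=(0, -3, -15)
Step 2: pivot at (1,1) is -1.
  row2 ← row2 − (3)·row1  ⇒  L[2][1]=3, U row2=(0, 0, -3)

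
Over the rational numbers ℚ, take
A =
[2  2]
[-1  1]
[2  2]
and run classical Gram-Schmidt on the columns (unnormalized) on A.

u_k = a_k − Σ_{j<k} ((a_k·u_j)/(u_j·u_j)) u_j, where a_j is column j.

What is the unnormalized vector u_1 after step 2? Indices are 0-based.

u_1 = (4/9, 16/9, 4/9)

Step 1: u_0 = a_0 = (2, -1, 2).
Step 2: u_1 = a_1 − (7/9)·u_0 = (4/9, 16/9, 4/9).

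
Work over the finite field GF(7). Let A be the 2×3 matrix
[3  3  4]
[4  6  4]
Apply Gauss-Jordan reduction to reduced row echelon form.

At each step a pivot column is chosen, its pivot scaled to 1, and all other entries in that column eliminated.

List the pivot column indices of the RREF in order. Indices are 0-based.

[1] R0 /= 3  ⇒  (1, 1, 6)
     R1 -= 4·R0  ⇒  (0, 2, 1)
[2] R1 /= 2  ⇒  (0, 1, 4)
     R0 -= 1·R1  ⇒  (1, 0, 2)

pivot columns: 0, 1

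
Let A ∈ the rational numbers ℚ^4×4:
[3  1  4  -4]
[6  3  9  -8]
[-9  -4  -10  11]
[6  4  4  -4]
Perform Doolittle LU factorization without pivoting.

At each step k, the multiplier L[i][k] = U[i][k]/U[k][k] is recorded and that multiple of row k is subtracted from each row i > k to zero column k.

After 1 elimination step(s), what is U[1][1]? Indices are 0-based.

Step 1: pivot at (0,0) is 3.
  row1 ← row1 − (2)·row0  ⇒  L[1][0]=2, U row1=(0, 1, 1, 0)
  row2 ← row2 − (-3)·row0  ⇒  L[2][0]=-3, U row2=(0, -1, 2, -1)
  row3 ← row3 − (2)·row0  ⇒  L[3][0]=2, U row3=(0, 2, -4, 4)

U[1][1] = 1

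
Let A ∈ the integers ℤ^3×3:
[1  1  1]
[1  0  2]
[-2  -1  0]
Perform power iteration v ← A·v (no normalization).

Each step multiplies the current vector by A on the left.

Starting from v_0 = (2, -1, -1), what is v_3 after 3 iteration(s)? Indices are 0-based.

v_3 = (-9, -3, 12)

v_0 = (2, -1, -1).
v_1 = A·v_0 = (0, 0, -3).
v_2 = A·v_1 = (-3, -6, 0).
v_3 = A·v_2 = (-9, -3, 12).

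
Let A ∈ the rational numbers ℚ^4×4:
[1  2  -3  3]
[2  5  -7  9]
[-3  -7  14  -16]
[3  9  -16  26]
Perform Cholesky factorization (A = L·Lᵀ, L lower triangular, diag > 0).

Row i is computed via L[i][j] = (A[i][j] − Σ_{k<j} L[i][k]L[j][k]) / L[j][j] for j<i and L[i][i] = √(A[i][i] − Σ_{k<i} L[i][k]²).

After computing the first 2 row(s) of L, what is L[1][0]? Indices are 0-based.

Step 1: L[0][0] = √(1) = 1.
  L[1][0] = (2) / L[0][0] = 2.
Step 2: L[1][1] = √(1) = 1.

L[1][0] = 2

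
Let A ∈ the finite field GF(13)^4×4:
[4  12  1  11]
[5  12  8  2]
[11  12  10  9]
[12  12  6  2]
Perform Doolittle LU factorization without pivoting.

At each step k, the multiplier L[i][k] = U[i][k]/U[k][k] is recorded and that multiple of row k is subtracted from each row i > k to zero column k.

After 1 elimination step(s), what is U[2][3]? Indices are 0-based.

U[2][3] = 8

[col 0] pivot 4
  R1 -= 11*R0 → (0, 10, 10, 11)  (L[1][0] := 11)
  R2 -= 6*R0 → (0, 5, 4, 8)  (L[2][0] := 6)
  R3 -= 3*R0 → (0, 2, 3, 8)  (L[3][0] := 3)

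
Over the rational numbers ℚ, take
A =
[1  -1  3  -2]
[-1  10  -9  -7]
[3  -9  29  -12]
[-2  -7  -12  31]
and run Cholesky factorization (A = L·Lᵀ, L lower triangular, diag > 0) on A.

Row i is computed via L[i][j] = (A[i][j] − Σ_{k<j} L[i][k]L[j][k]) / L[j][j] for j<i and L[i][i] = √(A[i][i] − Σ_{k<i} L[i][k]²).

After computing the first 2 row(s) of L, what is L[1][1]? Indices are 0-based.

Step 1: L[0][0] = √(1) = 1.
  L[1][0] = (-1) / L[0][0] = -1.
Step 2: L[1][1] = √(9) = 3.

L[1][1] = 3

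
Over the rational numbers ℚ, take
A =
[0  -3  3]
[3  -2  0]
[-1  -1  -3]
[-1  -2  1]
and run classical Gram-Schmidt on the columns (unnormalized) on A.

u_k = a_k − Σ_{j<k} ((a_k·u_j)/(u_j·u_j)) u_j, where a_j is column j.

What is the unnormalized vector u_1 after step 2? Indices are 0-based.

u_1 = (-3, -13/11, -14/11, -25/11)

Step 1: u_0 = a_0 = (0, 3, -1, -1).
Step 2: u_1 = a_1 − (-3/11)·u_0 = (-3, -13/11, -14/11, -25/11).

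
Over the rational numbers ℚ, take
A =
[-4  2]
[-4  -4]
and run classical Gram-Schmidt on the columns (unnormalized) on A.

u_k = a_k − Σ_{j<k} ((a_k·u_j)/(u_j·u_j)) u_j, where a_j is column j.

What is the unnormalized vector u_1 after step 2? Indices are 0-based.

Step 1: u_0 = a_0 = (-4, -4).
Step 2: u_1 = a_1 − (1/4)·u_0 = (3, -3).

u_1 = (3, -3)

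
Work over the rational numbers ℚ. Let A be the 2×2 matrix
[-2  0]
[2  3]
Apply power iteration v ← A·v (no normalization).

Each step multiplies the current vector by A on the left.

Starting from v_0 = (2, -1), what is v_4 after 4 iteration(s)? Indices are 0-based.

v_4 = (32, -29)

v_0 = (2, -1).
v_1 = A·v_0 = (-4, 1).
v_2 = A·v_1 = (8, -5).
v_3 = A·v_2 = (-16, 1).
v_4 = A·v_3 = (32, -29).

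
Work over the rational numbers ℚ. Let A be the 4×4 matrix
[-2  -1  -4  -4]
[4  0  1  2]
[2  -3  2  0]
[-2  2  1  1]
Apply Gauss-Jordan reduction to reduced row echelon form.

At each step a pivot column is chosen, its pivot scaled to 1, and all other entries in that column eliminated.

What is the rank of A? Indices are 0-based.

rank = 4

pivot(0,0)=-2: scale R0 → (1, 1/2, 2, 2)
  clear (1,0): R1 −= (4)R0 → (0, -2, -7, -6)
  clear (2,0): R2 −= (2)R0 → (0, -4, -2, -4)
  clear (3,0): R3 −= (-2)R0 → (0, 3, 5, 5)
pivot(1,1)=-2: scale R1 → (0, 1, 7/2, 3)
  clear (0,1): R0 −= (1/2)R1 → (1, 0, 1/4, 1/2)
  clear (2,1): R2 −= (-4)R1 → (0, 0, 12, 8)
  clear (3,1): R3 −= (3)R1 → (0, 0, -11/2, -4)
pivot(2,2)=12: scale R2 → (0, 0, 1, 2/3)
  clear (0,2): R0 −= (1/4)R2 → (1, 0, 0, 1/3)
  clear (1,2): R1 −= (7/2)R2 → (0, 1, 0, 2/3)
  clear (3,2): R3 −= (-11/2)R2 → (0, 0, 0, -1/3)
pivot(3,3)=-1/3: scale R3 → (0, 0, 0, 1)
  clear (0,3): R0 −= (1/3)R3 → (1, 0, 0, 0)
  clear (1,3): R1 −= (2/3)R3 → (0, 1, 0, 0)
  clear (2,3): R2 −= (2/3)R3 → (0, 0, 1, 0)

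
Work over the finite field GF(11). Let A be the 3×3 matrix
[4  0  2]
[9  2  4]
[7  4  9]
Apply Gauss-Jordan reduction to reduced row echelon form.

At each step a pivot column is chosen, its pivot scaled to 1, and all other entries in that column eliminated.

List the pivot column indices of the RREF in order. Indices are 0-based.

step 1: normalize row 0 (÷4) = (1, 0, 6)
  row 1: subtract 9×row0 = (0, 2, 5)
  row 2: subtract 7×row0 = (0, 4, 0)
step 2: normalize row 1 (÷2) = (0, 1, 8)
  row 2: subtract 4×row1 = (0, 0, 1)
step 3: normalize row 2 (÷1) = (0, 0, 1)
  row 0: subtract 6×row2 = (1, 0, 0)
  row 1: subtract 8×row2 = (0, 1, 0)

pivot columns: 0, 1, 2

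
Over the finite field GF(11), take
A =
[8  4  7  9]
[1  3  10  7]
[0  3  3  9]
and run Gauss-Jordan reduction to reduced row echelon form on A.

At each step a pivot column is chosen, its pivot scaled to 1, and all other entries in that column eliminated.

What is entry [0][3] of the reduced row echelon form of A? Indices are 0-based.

M[0][3] = 2

[1] R0 /= 8  ⇒  (1, 6, 5, 8)
     R1 -= 1·R0  ⇒  (0, 8, 5, 10)
[2] R1 /= 8  ⇒  (0, 1, 2, 4)
     R0 -= 6·R1  ⇒  (1, 0, 4, 6)
     R2 -= 3·R1  ⇒  (0, 0, 8, 8)
[3] R2 /= 8  ⇒  (0, 0, 1, 1)
     R0 -= 4·R2  ⇒  (1, 0, 0, 2)
     R1 -= 2·R2  ⇒  (0, 1, 0, 2)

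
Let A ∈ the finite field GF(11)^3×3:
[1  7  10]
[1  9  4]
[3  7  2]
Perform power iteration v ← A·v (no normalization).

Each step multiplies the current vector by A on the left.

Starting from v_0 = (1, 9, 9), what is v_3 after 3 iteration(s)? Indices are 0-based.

v_3 = (8, 8, 8)

v_0 = (1, 9, 9).
v_1 = A·v_0 = (0, 8, 7).
v_2 = A·v_1 = (5, 1, 4).
v_3 = A·v_2 = (8, 8, 8).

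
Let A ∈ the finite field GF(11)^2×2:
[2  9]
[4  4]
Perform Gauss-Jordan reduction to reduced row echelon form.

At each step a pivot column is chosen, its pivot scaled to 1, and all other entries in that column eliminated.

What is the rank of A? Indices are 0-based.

rank = 2

pivot(0,0)=2: scale R0 → (1, 10)
  clear (1,0): R1 −= (4)R0 → (0, 8)
pivot(1,1)=8: scale R1 → (0, 1)
  clear (0,1): R0 −= (10)R1 → (1, 0)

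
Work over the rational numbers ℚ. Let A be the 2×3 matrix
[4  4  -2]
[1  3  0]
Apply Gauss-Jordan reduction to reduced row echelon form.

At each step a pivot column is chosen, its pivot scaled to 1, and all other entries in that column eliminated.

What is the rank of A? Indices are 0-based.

rank = 2

[1] R0 /= 4  ⇒  (1, 1, -1/2)
     R1 -= 1·R0  ⇒  (0, 2, 1/2)
[2] R1 /= 2  ⇒  (0, 1, 1/4)
     R0 -= 1·R1  ⇒  (1, 0, -3/4)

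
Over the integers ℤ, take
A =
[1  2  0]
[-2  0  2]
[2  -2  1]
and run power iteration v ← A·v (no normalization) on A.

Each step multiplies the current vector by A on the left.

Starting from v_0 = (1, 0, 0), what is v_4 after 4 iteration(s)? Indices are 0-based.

v_0 = (1, 0, 0).
v_1 = A·v_0 = (1, -2, 2).
v_2 = A·v_1 = (-3, 2, 8).
v_3 = A·v_2 = (1, 22, -2).
v_4 = A·v_3 = (45, -6, -44).

v_4 = (45, -6, -44)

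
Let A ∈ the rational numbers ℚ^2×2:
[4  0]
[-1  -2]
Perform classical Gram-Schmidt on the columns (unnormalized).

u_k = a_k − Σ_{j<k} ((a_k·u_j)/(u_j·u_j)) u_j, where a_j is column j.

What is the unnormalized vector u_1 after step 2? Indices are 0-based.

Step 1: u_0 = a_0 = (4, -1).
Step 2: u_1 = a_1 − (2/17)·u_0 = (-8/17, -32/17).

u_1 = (-8/17, -32/17)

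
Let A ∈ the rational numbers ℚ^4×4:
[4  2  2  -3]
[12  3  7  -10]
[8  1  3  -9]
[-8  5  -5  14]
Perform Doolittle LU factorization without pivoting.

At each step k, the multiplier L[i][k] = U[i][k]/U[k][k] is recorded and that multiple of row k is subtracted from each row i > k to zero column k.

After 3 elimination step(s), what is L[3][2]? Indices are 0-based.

L[3][2] = -1

Step 1: pivot at (0,0) is 4.
  row1 ← row1 − (3)·row0  ⇒  L[1][0]=3, U row1=(0, -3, 1, -1)
  row2 ← row2 − (2)·row0  ⇒  L[2][0]=2, U row2=(0, -3, -1, -3)
  row3 ← row3 − (-2)·row0  ⇒  L[3][0]=-2, U row3=(0, 9, -1, 8)
Step 2: pivot at (1,1) is -3.
  row2 ← row2 − (1)·row1  ⇒  L[2][1]=1, U row2=(0, 0, -2, -2)
  row3 ← row3 − (-3)·row1  ⇒  L[3][1]=-3, U row3=(0, 0, 2, 5)
Step 3: pivot at (2,2) is -2.
  row3 ← row3 − (-1)·row2  ⇒  L[3][2]=-1, U row3=(0, 0, 0, 3)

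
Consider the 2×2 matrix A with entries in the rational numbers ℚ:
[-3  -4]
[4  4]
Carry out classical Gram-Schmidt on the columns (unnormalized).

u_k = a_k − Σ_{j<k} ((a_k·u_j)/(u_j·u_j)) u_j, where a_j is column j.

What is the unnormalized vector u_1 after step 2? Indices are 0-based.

Step 1: u_0 = a_0 = (-3, 4).
Step 2: u_1 = a_1 − (28/25)·u_0 = (-16/25, -12/25).

u_1 = (-16/25, -12/25)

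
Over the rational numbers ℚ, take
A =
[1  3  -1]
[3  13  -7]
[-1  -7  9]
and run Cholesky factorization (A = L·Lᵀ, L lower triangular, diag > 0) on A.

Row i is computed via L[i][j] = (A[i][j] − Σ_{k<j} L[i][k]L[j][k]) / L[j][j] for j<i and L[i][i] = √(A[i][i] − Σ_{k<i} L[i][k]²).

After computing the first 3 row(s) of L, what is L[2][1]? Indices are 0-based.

L[2][1] = -2

Step 1: L[0][0] = √(1) = 1.
  L[1][0] = (3) / L[0][0] = 3.
Step 2: L[1][1] = √(4) = 2.
  L[2][0] = (-1) / L[0][0] = -1.
  L[2][1] = (-4) / L[1][1] = -2.
Step 3: L[2][2] = √(4) = 2.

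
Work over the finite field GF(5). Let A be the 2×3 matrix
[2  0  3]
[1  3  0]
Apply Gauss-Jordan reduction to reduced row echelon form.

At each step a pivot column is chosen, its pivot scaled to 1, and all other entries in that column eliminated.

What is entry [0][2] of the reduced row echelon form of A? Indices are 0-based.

M[0][2] = 4

pivot(0,0)=2: scale R0 → (1, 0, 4)
  clear (1,0): R1 −= (1)R0 → (0, 3, 1)
pivot(1,1)=3: scale R1 → (0, 1, 2)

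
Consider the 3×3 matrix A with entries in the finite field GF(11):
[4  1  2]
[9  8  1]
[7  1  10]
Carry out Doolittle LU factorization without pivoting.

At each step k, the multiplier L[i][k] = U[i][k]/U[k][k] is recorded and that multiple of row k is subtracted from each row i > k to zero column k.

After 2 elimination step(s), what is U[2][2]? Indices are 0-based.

[col 0] pivot 4
  R1 -= 5*R0 → (0, 3, 2)  (L[1][0] := 5)
  R2 -= 10*R0 → (0, 2, 1)  (L[2][0] := 10)
[col 1] pivot 3
  R2 -= 8*R1 → (0, 0, 7)  (L[2][1] := 8)

U[2][2] = 7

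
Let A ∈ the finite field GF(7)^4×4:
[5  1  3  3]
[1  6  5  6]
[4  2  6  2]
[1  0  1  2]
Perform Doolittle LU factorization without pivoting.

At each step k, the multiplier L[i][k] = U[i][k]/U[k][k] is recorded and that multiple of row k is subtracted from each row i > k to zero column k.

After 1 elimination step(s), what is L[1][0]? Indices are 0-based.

k=0: U[0][0]=5
  eliminate (1,0): mult=3, new row 1: (0, 3, 3, 4); set L[1][0]=3
  eliminate (2,0): mult=5, new row 2: (0, 4, 5, 1); set L[2][0]=5
  eliminate (3,0): mult=3, new row 3: (0, 4, 6, 0); set L[3][0]=3

L[1][0] = 3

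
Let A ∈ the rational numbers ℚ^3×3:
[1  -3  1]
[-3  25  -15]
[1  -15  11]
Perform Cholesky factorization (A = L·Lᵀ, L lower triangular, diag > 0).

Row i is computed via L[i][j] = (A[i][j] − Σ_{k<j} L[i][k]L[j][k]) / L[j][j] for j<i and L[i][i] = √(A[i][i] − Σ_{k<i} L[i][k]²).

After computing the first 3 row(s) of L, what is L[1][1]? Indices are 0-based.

Step 1: L[0][0] = √(1) = 1.
  L[1][0] = (-3) / L[0][0] = -3.
Step 2: L[1][1] = √(16) = 4.
  L[2][0] = (1) / L[0][0] = 1.
  L[2][1] = (-12) / L[1][1] = -3.
Step 3: L[2][2] = √(1) = 1.

L[1][1] = 4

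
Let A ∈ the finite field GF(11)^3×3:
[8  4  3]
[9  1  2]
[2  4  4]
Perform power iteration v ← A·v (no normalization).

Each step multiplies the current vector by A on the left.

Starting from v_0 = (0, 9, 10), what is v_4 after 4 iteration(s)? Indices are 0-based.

v_0 = (0, 9, 10).
v_1 = A·v_0 = (0, 7, 10).
v_2 = A·v_1 = (3, 5, 2).
v_3 = A·v_2 = (6, 3, 1).
v_4 = A·v_3 = (8, 4, 6).

v_4 = (8, 4, 6)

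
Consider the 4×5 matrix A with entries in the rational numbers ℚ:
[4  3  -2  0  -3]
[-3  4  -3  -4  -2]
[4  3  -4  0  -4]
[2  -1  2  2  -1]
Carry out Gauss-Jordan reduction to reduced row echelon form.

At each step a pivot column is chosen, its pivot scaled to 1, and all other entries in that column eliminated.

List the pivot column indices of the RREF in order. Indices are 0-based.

pivot columns: 0, 1, 2, 3

pivot(0,0)=4: scale R0 → (1, 3/4, -1/2, 0, -3/4)
  clear (1,0): R1 −= (-3)R0 → (0, 25/4, -9/2, -4, -17/4)
  clear (2,0): R2 −= (4)R0 → (0, 0, -2, 0, -1)
  clear (3,0): R3 −= (2)R0 → (0, -5/2, 3, 2, 1/2)
pivot(1,1)=25/4: scale R1 → (0, 1, -18/25, -16/25, -17/25)
  clear (0,1): R0 −= (3/4)R1 → (1, 0, 1/25, 12/25, -6/25)
  clear (3,1): R3 −= (-5/2)R1 → (0, 0, 6/5, 2/5, -6/5)
pivot(2,2)=-2: scale R2 → (0, 0, 1, 0, 1/2)
  clear (0,2): R0 −= (1/25)R2 → (1, 0, 0, 12/25, -13/50)
  clear (1,2): R1 −= (-18/25)R2 → (0, 1, 0, -16/25, -8/25)
  clear (3,2): R3 −= (6/5)R2 → (0, 0, 0, 2/5, -9/5)
pivot(3,3)=2/5: scale R3 → (0, 0, 0, 1, -9/2)
  clear (0,3): R0 −= (12/25)R3 → (1, 0, 0, 0, 19/10)
  clear (1,3): R1 −= (-16/25)R3 → (0, 1, 0, 0, -16/5)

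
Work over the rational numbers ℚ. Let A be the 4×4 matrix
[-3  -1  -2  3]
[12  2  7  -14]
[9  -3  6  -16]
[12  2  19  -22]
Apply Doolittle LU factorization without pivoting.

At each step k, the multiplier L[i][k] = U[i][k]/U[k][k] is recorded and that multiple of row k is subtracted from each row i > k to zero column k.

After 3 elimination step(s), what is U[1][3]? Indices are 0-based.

U[1][3] = -2

Step 1: pivot at (0,0) is -3.
  row1 ← row1 − (-4)·row0  ⇒  L[1][0]=-4, U row1=(0, -2, -1, -2)
  row2 ← row2 − (-3)·row0  ⇒  L[2][0]=-3, U row2=(0, -6, 0, -7)
  row3 ← row3 − (-4)·row0  ⇒  L[3][0]=-4, U row3=(0, -2, 11, -10)
Step 2: pivot at (1,1) is -2.
  row2 ← row2 − (3)·row1  ⇒  L[2][1]=3, U row2=(0, 0, 3, -1)
  row3 ← row3 − (1)·row1  ⇒  L[3][1]=1, U row3=(0, 0, 12, -8)
Step 3: pivot at (2,2) is 3.
  row3 ← row3 − (4)·row2  ⇒  L[3][2]=4, U row3=(0, 0, 0, -4)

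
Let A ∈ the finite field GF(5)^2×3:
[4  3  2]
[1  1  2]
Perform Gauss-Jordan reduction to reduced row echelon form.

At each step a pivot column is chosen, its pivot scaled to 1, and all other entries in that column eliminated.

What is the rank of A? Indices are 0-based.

pivot(0,0)=4: scale R0 → (1, 2, 3)
  clear (1,0): R1 −= (1)R0 → (0, 4, 4)
pivot(1,1)=4: scale R1 → (0, 1, 1)
  clear (0,1): R0 −= (2)R1 → (1, 0, 1)

rank = 2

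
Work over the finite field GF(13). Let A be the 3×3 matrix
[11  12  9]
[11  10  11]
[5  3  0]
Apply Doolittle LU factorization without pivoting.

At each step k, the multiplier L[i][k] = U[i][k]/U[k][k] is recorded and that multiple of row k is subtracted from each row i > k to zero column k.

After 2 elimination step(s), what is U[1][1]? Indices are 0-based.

U[1][1] = 11

Step 1: pivot at (0,0) is 11.
  row1 ← row1 − (1)·row0  ⇒  L[1][0]=1, U row1=(0, 11, 2)
  row2 ← row2 − (4)·row0  ⇒  L[2][0]=4, U row2=(0, 7, 3)
Step 2: pivot at (1,1) is 11.
  row2 ← row2 − (3)·row1  ⇒  L[2][1]=3, U row2=(0, 0, 10)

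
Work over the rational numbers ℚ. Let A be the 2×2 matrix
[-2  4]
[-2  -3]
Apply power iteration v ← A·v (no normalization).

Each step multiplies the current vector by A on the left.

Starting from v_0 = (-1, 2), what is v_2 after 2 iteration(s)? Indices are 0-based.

v_0 = (-1, 2).
v_1 = A·v_0 = (10, -4).
v_2 = A·v_1 = (-36, -8).

v_2 = (-36, -8)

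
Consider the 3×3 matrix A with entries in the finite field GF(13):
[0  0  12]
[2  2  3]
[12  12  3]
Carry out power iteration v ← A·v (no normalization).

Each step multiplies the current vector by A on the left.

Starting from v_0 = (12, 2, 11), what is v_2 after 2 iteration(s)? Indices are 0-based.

v_0 = (12, 2, 11).
v_1 = A·v_0 = (2, 9, 6).
v_2 = A·v_1 = (7, 1, 7).

v_2 = (7, 1, 7)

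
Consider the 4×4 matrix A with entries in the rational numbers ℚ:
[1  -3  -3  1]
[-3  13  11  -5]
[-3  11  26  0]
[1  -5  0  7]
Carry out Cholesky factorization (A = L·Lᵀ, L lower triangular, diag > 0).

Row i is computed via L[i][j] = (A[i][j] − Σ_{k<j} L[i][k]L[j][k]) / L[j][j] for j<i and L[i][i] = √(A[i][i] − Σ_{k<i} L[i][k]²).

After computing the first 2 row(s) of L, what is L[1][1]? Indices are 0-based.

Step 1: L[0][0] = √(1) = 1.
  L[1][0] = (-3) / L[0][0] = -3.
Step 2: L[1][1] = √(4) = 2.

L[1][1] = 2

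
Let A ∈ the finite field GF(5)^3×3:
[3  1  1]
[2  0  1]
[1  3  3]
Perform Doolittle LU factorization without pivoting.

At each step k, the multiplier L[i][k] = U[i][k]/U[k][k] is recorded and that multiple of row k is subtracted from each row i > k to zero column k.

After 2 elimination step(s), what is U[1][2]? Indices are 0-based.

k=0: U[0][0]=3
  eliminate (1,0): mult=4, new row 1: (0, 1, 2); set L[1][0]=4
  eliminate (2,0): mult=2, new row 2: (0, 1, 1); set L[2][0]=2
k=1: U[1][1]=1
  eliminate (2,1): mult=1, new row 2: (0, 0, 4); set L[2][1]=1

U[1][2] = 2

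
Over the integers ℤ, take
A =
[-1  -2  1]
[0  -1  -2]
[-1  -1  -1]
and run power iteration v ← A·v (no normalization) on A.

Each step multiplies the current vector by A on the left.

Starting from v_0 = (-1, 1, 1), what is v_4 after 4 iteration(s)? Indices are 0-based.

v_4 = (23, 41, 38)

v_0 = (-1, 1, 1).
v_1 = A·v_0 = (0, -3, -1).
v_2 = A·v_1 = (5, 5, 4).
v_3 = A·v_2 = (-11, -13, -14).
v_4 = A·v_3 = (23, 41, 38).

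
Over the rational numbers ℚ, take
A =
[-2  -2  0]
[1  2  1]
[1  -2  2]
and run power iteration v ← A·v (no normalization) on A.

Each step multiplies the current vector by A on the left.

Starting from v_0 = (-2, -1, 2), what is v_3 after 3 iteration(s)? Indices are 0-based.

v_3 = (4, 22, 16)

v_0 = (-2, -1, 2).
v_1 = A·v_0 = (6, -2, 4).
v_2 = A·v_1 = (-8, 6, 18).
v_3 = A·v_2 = (4, 22, 16).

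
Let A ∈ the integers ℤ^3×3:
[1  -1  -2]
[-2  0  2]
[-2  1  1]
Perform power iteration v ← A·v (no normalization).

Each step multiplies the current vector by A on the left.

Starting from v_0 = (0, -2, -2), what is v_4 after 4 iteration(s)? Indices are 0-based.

v_4 = (306, -308, -308)

v_0 = (0, -2, -2).
v_1 = A·v_0 = (6, -4, -4).
v_2 = A·v_1 = (18, -20, -20).
v_3 = A·v_2 = (78, -76, -76).
v_4 = A·v_3 = (306, -308, -308).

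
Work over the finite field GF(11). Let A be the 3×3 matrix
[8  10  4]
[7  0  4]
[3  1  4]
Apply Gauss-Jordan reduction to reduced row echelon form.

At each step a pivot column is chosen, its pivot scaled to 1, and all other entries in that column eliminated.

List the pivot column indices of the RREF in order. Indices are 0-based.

[1] R0 /= 8  ⇒  (1, 4, 6)
     R1 -= 7·R0  ⇒  (0, 5, 6)
     R2 -= 3·R0  ⇒  (0, 0, 8)
[2] R1 /= 5  ⇒  (0, 1, 10)
     R0 -= 4·R1  ⇒  (1, 0, 10)
[3] R2 /= 8  ⇒  (0, 0, 1)
     R0 -= 10·R2  ⇒  (1, 0, 0)
     R1 -= 10·R2  ⇒  (0, 1, 0)

pivot columns: 0, 1, 2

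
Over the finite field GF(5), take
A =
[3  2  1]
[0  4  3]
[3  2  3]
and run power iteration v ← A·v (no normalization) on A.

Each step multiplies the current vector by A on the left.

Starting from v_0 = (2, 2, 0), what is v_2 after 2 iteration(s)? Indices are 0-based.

v_0 = (2, 2, 0).
v_1 = A·v_0 = (0, 3, 0).
v_2 = A·v_1 = (1, 2, 1).

v_2 = (1, 2, 1)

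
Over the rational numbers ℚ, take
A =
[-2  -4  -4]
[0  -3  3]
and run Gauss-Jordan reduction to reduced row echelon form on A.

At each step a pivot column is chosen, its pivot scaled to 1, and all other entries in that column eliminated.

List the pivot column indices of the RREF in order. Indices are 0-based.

pivot columns: 0, 1

pivot(0,0)=-2: scale R0 → (1, 2, 2)
pivot(1,1)=-3: scale R1 → (0, 1, -1)
  clear (0,1): R0 −= (2)R1 → (1, 0, 4)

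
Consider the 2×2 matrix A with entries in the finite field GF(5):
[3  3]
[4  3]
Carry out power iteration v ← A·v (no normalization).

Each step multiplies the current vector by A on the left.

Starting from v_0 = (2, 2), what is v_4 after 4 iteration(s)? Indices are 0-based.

v_4 = (3, 2)

v_0 = (2, 2).
v_1 = A·v_0 = (2, 4).
v_2 = A·v_1 = (3, 0).
v_3 = A·v_2 = (4, 2).
v_4 = A·v_3 = (3, 2).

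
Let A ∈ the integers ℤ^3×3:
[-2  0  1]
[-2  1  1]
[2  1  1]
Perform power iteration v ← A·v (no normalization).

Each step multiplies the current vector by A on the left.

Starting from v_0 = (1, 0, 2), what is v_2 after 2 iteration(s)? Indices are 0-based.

v_0 = (1, 0, 2).
v_1 = A·v_0 = (0, 0, 4).
v_2 = A·v_1 = (4, 4, 4).

v_2 = (4, 4, 4)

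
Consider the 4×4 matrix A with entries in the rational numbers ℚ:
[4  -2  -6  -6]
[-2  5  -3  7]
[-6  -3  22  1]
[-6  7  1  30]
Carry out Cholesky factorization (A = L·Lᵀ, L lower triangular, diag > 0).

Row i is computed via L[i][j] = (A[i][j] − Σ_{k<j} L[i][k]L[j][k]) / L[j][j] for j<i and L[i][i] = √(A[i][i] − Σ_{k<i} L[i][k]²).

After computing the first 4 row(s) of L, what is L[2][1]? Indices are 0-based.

Step 1: L[0][0] = √(4) = 2.
  L[1][0] = (-2) / L[0][0] = -1.
Step 2: L[1][1] = √(4) = 2.
  L[2][0] = (-6) / L[0][0] = -3.
  L[2][1] = (-6) / L[1][1] = -3.
Step 3: L[2][2] = √(4) = 2.
  L[3][0] = (-6) / L[0][0] = -3.
  L[3][1] = (4) / L[1][1] = 2.
  L[3][2] = (-2) / L[2][2] = -1.
Step 4: L[3][3] = √(16) = 4.

L[2][1] = -3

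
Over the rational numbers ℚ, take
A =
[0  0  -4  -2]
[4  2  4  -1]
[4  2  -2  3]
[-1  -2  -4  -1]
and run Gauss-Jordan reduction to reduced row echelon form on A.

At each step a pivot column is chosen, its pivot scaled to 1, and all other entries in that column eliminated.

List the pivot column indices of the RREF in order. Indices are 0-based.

pivot columns: 0, 1, 2, 3

step 1: exchange rows 0,1
step 1: normalize row 0 (÷4) = (1, 1/2, 1, -1/4)
  row 2: subtract 4×row0 = (0, 0, -6, 4)
  row 3: subtract -1×row0 = (0, -3/2, -3, -5/4)
step 2: exchange rows 1,3
step 2: normalize row 1 (÷-3/2) = (0, 1, 2, 5/6)
  row 0: subtract 1/2×row1 = (1, 0, 0, -2/3)
step 3: normalize row 2 (÷-6) = (0, 0, 1, -2/3)
  row 1: subtract 2×row2 = (0, 1, 0, 13/6)
  row 3: subtract -4×row2 = (0, 0, 0, -14/3)
step 4: normalize row 3 (÷-14/3) = (0, 0, 0, 1)
  row 0: subtract -2/3×row3 = (1, 0, 0, 0)
  row 1: subtract 13/6×row3 = (0, 1, 0, 0)
  row 2: subtract -2/3×row3 = (0, 0, 1, 0)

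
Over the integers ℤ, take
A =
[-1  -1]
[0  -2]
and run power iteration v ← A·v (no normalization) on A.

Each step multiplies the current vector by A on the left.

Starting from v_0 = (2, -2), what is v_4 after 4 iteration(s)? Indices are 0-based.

v_0 = (2, -2).
v_1 = A·v_0 = (0, 4).
v_2 = A·v_1 = (-4, -8).
v_3 = A·v_2 = (12, 16).
v_4 = A·v_3 = (-28, -32).

v_4 = (-28, -32)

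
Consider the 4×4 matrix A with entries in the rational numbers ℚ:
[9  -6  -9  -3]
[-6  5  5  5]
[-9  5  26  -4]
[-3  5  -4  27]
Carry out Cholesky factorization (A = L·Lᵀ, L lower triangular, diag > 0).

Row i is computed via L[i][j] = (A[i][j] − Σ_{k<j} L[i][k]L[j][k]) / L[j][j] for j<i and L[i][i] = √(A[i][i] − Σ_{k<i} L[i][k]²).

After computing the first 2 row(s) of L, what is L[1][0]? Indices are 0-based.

Step 1: L[0][0] = √(9) = 3.
  L[1][0] = (-6) / L[0][0] = -2.
Step 2: L[1][1] = √(1) = 1.

L[1][0] = -2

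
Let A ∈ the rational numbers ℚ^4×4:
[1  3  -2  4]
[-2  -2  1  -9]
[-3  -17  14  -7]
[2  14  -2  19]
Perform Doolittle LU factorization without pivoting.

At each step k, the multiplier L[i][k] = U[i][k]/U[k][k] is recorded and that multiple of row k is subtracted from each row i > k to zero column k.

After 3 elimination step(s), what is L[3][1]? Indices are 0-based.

L[3][1] = 2

Step 1: pivot at (0,0) is 1.
  row1 ← row1 − (-2)·row0  ⇒  L[1][0]=-2, U row1=(0, 4, -3, -1)
  row2 ← row2 − (-3)·row0  ⇒  L[2][0]=-3, U row2=(0, -8, 8, 5)
  row3 ← row3 − (2)·row0  ⇒  L[3][0]=2, U row3=(0, 8, 2, 11)
Step 2: pivot at (1,1) is 4.
  row2 ← row2 − (-2)·row1  ⇒  L[2][1]=-2, U row2=(0, 0, 2, 3)
  row3 ← row3 − (2)·row1  ⇒  L[3][1]=2, U row3=(0, 0, 8, 13)
Step 3: pivot at (2,2) is 2.
  row3 ← row3 − (4)·row2  ⇒  L[3][2]=4, U row3=(0, 0, 0, 1)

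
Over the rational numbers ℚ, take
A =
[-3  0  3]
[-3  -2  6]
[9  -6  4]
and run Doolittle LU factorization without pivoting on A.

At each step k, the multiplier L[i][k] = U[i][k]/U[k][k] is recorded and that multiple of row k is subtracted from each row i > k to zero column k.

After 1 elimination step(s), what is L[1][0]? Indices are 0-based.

L[1][0] = 1

Step 1: pivot at (0,0) is -3.
  row1 ← row1 − (1)·row0  ⇒  L[1][0]=1, U row1=(0, -2, 3)
  row2 ← row2 − (-3)·row0  ⇒  L[2][0]=-3, U row2=(0, -6, 13)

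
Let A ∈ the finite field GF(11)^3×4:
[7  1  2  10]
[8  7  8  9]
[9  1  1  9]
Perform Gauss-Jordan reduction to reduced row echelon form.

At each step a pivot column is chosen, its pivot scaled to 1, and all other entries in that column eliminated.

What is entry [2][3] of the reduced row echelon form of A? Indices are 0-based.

pivot(0,0)=7: scale R0 → (1, 8, 5, 3)
  clear (1,0): R1 −= (8)R0 → (0, 9, 1, 7)
  clear (2,0): R2 −= (9)R0 → (0, 6, 0, 4)
pivot(1,1)=9: scale R1 → (0, 1, 5, 2)
  clear (0,1): R0 −= (8)R1 → (1, 0, 9, 9)
  clear (2,1): R2 −= (6)R1 → (0, 0, 3, 3)
pivot(2,2)=3: scale R2 → (0, 0, 1, 1)
  clear (0,2): R0 −= (9)R2 → (1, 0, 0, 0)
  clear (1,2): R1 −= (5)R2 → (0, 1, 0, 8)

M[2][3] = 1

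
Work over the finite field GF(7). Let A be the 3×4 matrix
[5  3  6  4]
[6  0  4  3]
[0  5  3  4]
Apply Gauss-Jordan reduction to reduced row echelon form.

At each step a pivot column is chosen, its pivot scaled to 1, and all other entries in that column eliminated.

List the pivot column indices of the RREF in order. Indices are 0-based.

step 1: normalize row 0 (÷5) = (1, 2, 4, 5)
  row 1: subtract 6×row0 = (0, 2, 1, 1)
step 2: normalize row 1 (÷2) = (0, 1, 4, 4)
  row 0: subtract 2×row1 = (1, 0, 3, 4)
  row 2: subtract 5×row1 = (0, 0, 4, 5)
step 3: normalize row 2 (÷4) = (0, 0, 1, 3)
  row 0: subtract 3×row2 = (1, 0, 0, 2)
  row 1: subtract 4×row2 = (0, 1, 0, 6)

pivot columns: 0, 1, 2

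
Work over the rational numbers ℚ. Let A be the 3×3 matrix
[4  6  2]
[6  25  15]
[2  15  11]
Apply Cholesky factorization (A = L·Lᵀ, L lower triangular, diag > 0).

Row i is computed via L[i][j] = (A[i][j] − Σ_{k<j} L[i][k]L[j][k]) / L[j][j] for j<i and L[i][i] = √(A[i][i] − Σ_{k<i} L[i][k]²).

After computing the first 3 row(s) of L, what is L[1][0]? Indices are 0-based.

Step 1: L[0][0] = √(4) = 2.
  L[1][0] = (6) / L[0][0] = 3.
Step 2: L[1][1] = √(16) = 4.
  L[2][0] = (2) / L[0][0] = 1.
  L[2][1] = (12) / L[1][1] = 3.
Step 3: L[2][2] = √(1) = 1.

L[1][0] = 3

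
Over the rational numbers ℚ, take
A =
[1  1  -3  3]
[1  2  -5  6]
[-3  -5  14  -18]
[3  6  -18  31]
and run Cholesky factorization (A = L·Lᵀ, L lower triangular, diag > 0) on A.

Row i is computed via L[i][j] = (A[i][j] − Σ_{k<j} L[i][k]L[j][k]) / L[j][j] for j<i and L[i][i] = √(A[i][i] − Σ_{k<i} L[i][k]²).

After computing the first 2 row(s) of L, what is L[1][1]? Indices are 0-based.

L[1][1] = 1

Step 1: L[0][0] = √(1) = 1.
  L[1][0] = (1) / L[0][0] = 1.
Step 2: L[1][1] = √(1) = 1.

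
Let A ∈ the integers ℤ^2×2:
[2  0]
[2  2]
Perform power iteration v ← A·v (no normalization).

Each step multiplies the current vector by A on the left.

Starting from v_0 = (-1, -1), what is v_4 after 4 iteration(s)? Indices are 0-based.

v_4 = (-16, -80)

v_0 = (-1, -1).
v_1 = A·v_0 = (-2, -4).
v_2 = A·v_1 = (-4, -12).
v_3 = A·v_2 = (-8, -32).
v_4 = A·v_3 = (-16, -80).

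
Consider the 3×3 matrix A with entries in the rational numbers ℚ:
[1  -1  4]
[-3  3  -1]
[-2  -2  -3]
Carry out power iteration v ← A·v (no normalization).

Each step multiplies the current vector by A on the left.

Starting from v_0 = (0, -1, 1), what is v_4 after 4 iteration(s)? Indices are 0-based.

v_0 = (0, -1, 1).
v_1 = A·v_0 = (5, -4, -1).
v_2 = A·v_1 = (5, -26, 1).
v_3 = A·v_2 = (35, -94, 39).
v_4 = A·v_3 = (285, -426, 1).

v_4 = (285, -426, 1)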